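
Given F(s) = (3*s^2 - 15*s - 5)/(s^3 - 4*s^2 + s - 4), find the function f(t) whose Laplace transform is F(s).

f(t) = -exp(4*t) + sin(t) + 4*cos(t)

Factor the denominator: s^3 - 4*s^2 + s - 4 = (s - 4)*(s^2 + 1).
Partial fraction decomposition gives [-1/(s - 4)] + [4*s/(s^2 + 1)] + [1/(s^2 + 1)].
Invert each term: -1/(s - 4) ↔ -e^(4t); 4·s/(s^2 + 1) ↔ 4cos(t); 1·1/(s^2 + 1) ↔ sin(t).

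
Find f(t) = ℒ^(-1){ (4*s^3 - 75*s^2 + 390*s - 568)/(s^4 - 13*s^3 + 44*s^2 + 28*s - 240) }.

f(t) = -4*exp(6*t) - exp(5*t) + 4*exp(4*t) + 5*exp(-2*t)

Factor the denominator: s^4 - 13*s^3 + 44*s^2 + 28*s - 240 = (s - 6)*(s - 5)*(s - 4)*(s + 2).
Partial fraction decomposition gives [4/(s - 4)] + [-4/(s - 6)] + [5/(s + 2)] + [-1/(s - 5)].
Invert each term: 4/(s - 4) ↔ 4e^(4t); -4/(s - 6) ↔ -4e^(6t); 5/(s + 2) ↔ 5e^(-2t); -1/(s - 5) ↔ -e^(5t).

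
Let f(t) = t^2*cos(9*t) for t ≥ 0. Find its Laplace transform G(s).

L{cos(9t)} = s/(s^2 + 81).
Then apply L{t^2·g(t)} = (-1)^2 d^2/ds^2[H(s)] with H(s) = s/(s^2 + 81):
differentiating 2 times and applying the sign gives 2*s*(s^2 - 243)/(s^2 + 81)^3.

G(s) = 2*s*(s^2 - 243)/(s^2 + 81)^3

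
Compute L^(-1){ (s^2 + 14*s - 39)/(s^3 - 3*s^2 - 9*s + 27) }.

2*t*exp(3*t) + 3*exp(3*t) - 2*exp(-3*t)

Factor the denominator: s^3 - 3*s^2 - 9*s + 27 = (s - 3)^2*(s + 3).
Partial fraction decomposition gives [3/(s - 3)] + [2/(s - 3)^2] + [-2/(s + 3)].
Invert each term: 3/(s - 3) ↔ 3e^(3t); 2/(s - 3)^2 ↔ 2t·e^(3t); -2/(s + 3) ↔ -2e^(-3t).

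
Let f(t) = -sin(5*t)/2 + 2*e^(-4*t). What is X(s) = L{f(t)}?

X(s) = -5/(2*(s^2 + 25)) + 2/(s + 4)

By linearity of the Laplace transform, transform each term separately.
(2)·[L{e^(-4t)} = 1/(s + 4)]; (-1/2)·[L{sin(5t)} = 5/(s^2 + 25)].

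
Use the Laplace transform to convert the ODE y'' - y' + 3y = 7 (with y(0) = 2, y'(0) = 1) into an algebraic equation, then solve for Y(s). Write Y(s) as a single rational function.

Y(s) = (2*s^2 - s + 7)/(s^3 - s^2 + 3*s)

Laplace-transform each side.
Using L{y''} = s^2 Y - s·y(0) - y'(0) and L{y'} = sY - y(0), with y(0) = 2, y'(0) = 1, the left side becomes (s^2 - s + 3)Y - (2*s - 1).
The right side is L{7} = 7/s.
So (s^2 - s + 3)Y = 7/s + (2*s - 1).
Isolate Y and clear denominators.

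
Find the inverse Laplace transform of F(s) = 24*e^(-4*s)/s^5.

Heaviside(t - 4)*((t - 4)^4)

The factor e^(-4s) signals a time shift by c = 4 (second shifting theorem).
L{t^4} = 4!/s^5 = 24/s^5, so L^-1{24/s^5} = t^4.
Hence the inverse is u(t - 4) times that function evaluated at t - 4.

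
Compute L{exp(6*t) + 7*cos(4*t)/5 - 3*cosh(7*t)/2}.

The transform is linear, so treat each term independently.
(7/5)·[L{cos(4t)} = s/(s^2 + 16)]; L{e^(6t)} = 1/(s - 6); (-3/2)·[L{cosh(7t)} = s/(s^2 - 49)].

7*s/(5*(s^2 + 16)) - 3*s/(2*(s^2 - 49)) + 1/(s - 6)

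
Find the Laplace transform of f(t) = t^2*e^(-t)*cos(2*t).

L{cos(2t)} = s/(s^2 + 4).
Multiplying by e^(-t) shifts s → s + 1, so L{e^(-t)*cos(2*t)} = (s + 1)/((s + 1)^2 + 4).
Then apply L{t^2·g(t)} = (-1)^2 d^2/ds^2[H(s)] with H(s) = (s + 1)/((s + 1)^2 + 4):
differentiating 2 times and applying the sign gives 2*(s + 1)*(s^2 + 2*s - 11)/(s^2 + 2*s + 5)^3.

2*(s + 1)*(s^2 + 2*s - 11)/(s^2 + 2*s + 5)^3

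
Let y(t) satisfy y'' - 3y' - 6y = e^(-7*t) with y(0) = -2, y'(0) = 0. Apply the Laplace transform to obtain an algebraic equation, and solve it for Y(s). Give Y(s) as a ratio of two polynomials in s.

Y(s) = (-2*s^2 - 8*s + 43)/(s^3 + 4*s^2 - 27*s - 42)

Transform both sides with L{·}.
With L{y''} = s^2 Y - s·y(0) - y'(0) and L{y'} = sY - y(0), with y(0) = -2, y'(0) = 0: the LHS transforms to (s^2 - 3*s - 6)Y - (-2*s + 6).
The right side is L{e^(-7*t)} = 1/(s + 7).
So (s^2 - 3*s - 6)Y = 1/(s + 7) + (-2*s + 6).
Divide through and combine into a single rational function.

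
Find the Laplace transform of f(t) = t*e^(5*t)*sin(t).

2*(s - 5)/(s^2 - 10*s + 26)^2

L{sin(t)} = 1/(s^2 + 1).
Multiplying by e^(5t) shifts s → s - 5, so L{e^(5*t)*sin(t)} = 1/((s - 5)^2 + 1).
Then apply L{t·g(t)} = -d/ds[G(s)] with G(s) = 1/((s - 5)^2 + 1):
differentiating 1 time and applying the sign gives 2*(s - 5)/(s^2 - 10*s + 26)^2.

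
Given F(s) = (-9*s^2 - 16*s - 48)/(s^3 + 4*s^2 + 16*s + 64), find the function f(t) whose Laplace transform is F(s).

Factor the denominator: s^3 + 4*s^2 + 16*s + 64 = (s + 4)*(s^2 + 16).
Partial fraction decomposition gives [-4/(s + 4)] + [-5*s/(s^2 + 16)] + [4/(s^2 + 16)].
Invert each term: -4/(s + 4) ↔ -4e^(-4t); -5·s/(s^2 + 16) ↔ -5cos(4t); 1·4/(s^2 + 16) ↔ sin(4t).

f(t) = sin(4*t) - 5*cos(4*t) - 4*exp(-4*t)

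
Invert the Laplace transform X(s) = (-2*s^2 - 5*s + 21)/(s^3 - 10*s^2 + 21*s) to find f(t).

Factor the denominator: s^3 - 10*s^2 + 21*s = s*(s - 7)*(s - 3).
Partial fraction decomposition gives [-4/(s - 7)] + [1/s] + [1/(s - 3)].
Invert each term: -4/(s - 7) ↔ -4e^(7t); 1/(s - 0) ↔ e^(0t); 1/(s - 3) ↔ e^(3t).

f(t) = -4*exp(7*t) + exp(3*t) + 1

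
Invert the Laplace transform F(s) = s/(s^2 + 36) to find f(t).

Since L{cos(6t)} = s/(s^2 + 36), the inverse is cos(6*t).

f(t) = cos(6*t)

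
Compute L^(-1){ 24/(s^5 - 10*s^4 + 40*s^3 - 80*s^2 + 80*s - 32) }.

Rewrite the denominator: s^5 - 10*s^4 + 40*s^3 - 80*s^2 + 80*s - 32 = (s - 2)^5.
The form in (s - 2) signals a first-shifting-theorem factor e^(2t).
Since L{t^4} = 4!/s^5 = 24/s^5, the inverse is t^4*e^(2*t).

t^4*exp(2*t)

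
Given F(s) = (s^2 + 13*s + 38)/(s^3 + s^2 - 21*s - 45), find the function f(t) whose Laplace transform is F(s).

f(t) = -t*exp(-3*t) + 2*exp(5*t) - exp(-3*t)

Factor the denominator: s^3 + s^2 - 21*s - 45 = (s - 5)*(s + 3)^2.
Partial fraction decomposition gives [-1/(s + 3)] + [-1/(s + 3)^2] + [2/(s - 5)].
Invert each term: -1/(s + 3) ↔ -e^(-3t); -1/(s + 3)^2 ↔ -t·e^(-3t); 2/(s - 5) ↔ 2e^(5t).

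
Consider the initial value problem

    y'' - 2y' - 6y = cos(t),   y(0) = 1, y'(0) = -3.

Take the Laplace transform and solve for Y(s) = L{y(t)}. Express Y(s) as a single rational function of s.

Apply the Laplace transform to the equation.
Using L{y''} = s^2 Y - s·y(0) - y'(0) and L{y'} = sY - y(0), with y(0) = 1, y'(0) = -3, the left side becomes (s^2 - 2*s - 6)Y - (s - 5).
The right side is L{cos(t)} = s/(s^2 + 1).
So (s^2 - 2*s - 6)Y = s/(s^2 + 1) + (s - 5).
Isolate Y and clear denominators.

Y(s) = (s^3 - 5*s^2 + 2*s - 5)/(s^4 - 2*s^3 - 5*s^2 - 2*s - 6)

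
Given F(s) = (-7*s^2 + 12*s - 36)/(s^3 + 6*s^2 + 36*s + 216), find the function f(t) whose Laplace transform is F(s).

Factor the denominator: s^3 + 6*s^2 + 36*s + 216 = (s + 6)*(s^2 + 36).
Partial fraction decomposition gives [-5/(s + 6)] + [-2*s/(s^2 + 36)] + [24/(s^2 + 36)].
Invert each term: -5/(s + 6) ↔ -5e^(-6t); -2·s/(s^2 + 36) ↔ -2cos(6t); 4·6/(s^2 + 36) ↔ 4sin(6t).

f(t) = 4*sin(6*t) - 2*cos(6*t) - 5*exp(-6*t)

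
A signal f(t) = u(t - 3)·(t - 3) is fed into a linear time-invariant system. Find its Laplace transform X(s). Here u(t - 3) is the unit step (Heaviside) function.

By the second shifting theorem, L{u(t - c)·g(t - c)} = e^(-cs)·G(s) with c = 3 and G(s) = L{g(t)}.
L{t} = 1!/s^2 = 1/s^2.

X(s) = exp(-3*s)/s^2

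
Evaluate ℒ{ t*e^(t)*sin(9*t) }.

18*(s - 1)/(s^2 - 2*s + 82)^2

L{sin(9t)} = 9/(s^2 + 81).
Multiplying by e^(t) shifts s → s - 1, so L{e^(t)*sin(9*t)} = 9/((s - 1)^2 + 81).
Then apply L{t·g(t)} = -d/ds[G(s)] with G(s) = 9/((s - 1)^2 + 81):
differentiating 1 time and applying the sign gives 18*(s - 1)/(s^2 - 2*s + 82)^2.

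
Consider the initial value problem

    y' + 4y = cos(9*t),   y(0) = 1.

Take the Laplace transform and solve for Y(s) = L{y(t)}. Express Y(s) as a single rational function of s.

Y(s) = (s^2 + s + 81)/(s^3 + 4*s^2 + 81*s + 324)

Apply the Laplace transform to the equation.
With L{y'} = sY - y(0) = sY - 1: the LHS transforms to (s + 4)Y - (1).
The right side is L{cos(9*t)} = s/(s^2 + 81).
So (s + 4)Y = s/(s^2 + 81) + (1).
Solve for Y(s) and write it as one ratio of polynomials.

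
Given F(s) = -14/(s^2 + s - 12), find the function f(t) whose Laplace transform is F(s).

f(t) = -2*exp(3*t) + 2*exp(-4*t)

Factor the denominator: s^2 + s - 12 = (s - 3)*(s + 4).
Partial fraction decomposition gives [2/(s + 4)] + [-2/(s - 3)].
Invert each term: 2/(s + 4) ↔ 2e^(-4t); -2/(s - 3) ↔ -2e^(3t).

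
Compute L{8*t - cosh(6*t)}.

-s/(s^2 - 36) + 8/s^2

By linearity of the Laplace transform, transform each term separately.
(8)·[L{t} = 1!/s^2 = 1/s^2]; (-1)·[L{cosh(6t)} = s/(s^2 - 36)].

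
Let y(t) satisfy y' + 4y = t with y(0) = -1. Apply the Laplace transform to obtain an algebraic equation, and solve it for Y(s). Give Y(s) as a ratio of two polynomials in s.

Take the Laplace transform of both sides.
Using L{y'} = sY - y(0) = sY - (-1), the left side becomes (s + 4)Y - (-1).
The right side is L{t} = s^(-2).
So (s + 4)Y = s^(-2) + (-1).
Solve for Y(s) and write it as one ratio of polynomials.

Y(s) = (-s^2 + 1)/(s^3 + 4*s^2)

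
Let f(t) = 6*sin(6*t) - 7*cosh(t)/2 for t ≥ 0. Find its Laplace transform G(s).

The transform is linear, so treat each term independently.
(6)·[L{sin(6t)} = 6/(s^2 + 36)]; (-7/2)·[L{cosh(t)} = s/(s^2 - 1)].

G(s) = -7*s/(2*(s^2 - 1)) + 36/(s^2 + 36)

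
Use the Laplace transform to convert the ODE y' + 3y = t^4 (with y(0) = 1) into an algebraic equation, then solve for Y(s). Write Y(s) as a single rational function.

Y(s) = (s^5 + 24)/(s^6 + 3*s^5)

Apply the Laplace transform to the equation.
The derivative rules (L{y'} = sY - y(0) = sY - 1) turn the left side into (s + 3)Y - (1).
The right side is L{t^4} = 24/s^5.
So (s + 3)Y = 24/s^5 + (1).
Solve for Y(s) and write it as one ratio of polynomials.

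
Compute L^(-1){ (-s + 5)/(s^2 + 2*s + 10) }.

2*exp(-t)*sin(3*t) - exp(-t)*cos(3*t)

Complete the square in the denominator: s^2 + 2*s + 10 = (s + 1)^2 + 3^2.
Split the numerator to match: -s + 5 = -1·(s + 1) + 2·3.
Invert each term: -1·(s + 1)/((s + 1)^2 + 9) ↔ -e^(-t)cos(3t); 2·3/((s + 1)^2 + 9) ↔ 2e^(-t)sin(3t).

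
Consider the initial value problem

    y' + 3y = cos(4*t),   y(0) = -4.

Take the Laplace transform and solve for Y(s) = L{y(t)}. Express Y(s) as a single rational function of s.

Y(s) = (-4*s^2 + s - 64)/(s^3 + 3*s^2 + 16*s + 48)

Laplace-transform each side.
Using L{y'} = sY - y(0) = sY - (-4), the left side becomes (s + 3)Y - (-4).
The right side is L{cos(4*t)} = s/(s^2 + 16).
So (s + 3)Y = s/(s^2 + 16) + (-4).
Divide through and combine into a single rational function.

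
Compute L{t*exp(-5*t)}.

L{t} = 1!/s^2 = 1/s^2.
By the first shifting theorem, multiplying by e^(-5t) replaces s with s + 5.

(s + 5)^(-2)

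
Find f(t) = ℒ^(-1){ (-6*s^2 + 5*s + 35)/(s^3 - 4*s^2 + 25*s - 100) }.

f(t) = -exp(4*t) - 3*sin(5*t) - 5*cos(5*t)

Factor the denominator: s^3 - 4*s^2 + 25*s - 100 = (s - 4)*(s^2 + 25).
Partial fraction decomposition gives [-1/(s - 4)] + [-5*s/(s^2 + 25)] + [-15/(s^2 + 25)].
Invert each term: -1/(s - 4) ↔ -e^(4t); -5·s/(s^2 + 25) ↔ -5cos(5t); -3·5/(s^2 + 25) ↔ -3sin(5t).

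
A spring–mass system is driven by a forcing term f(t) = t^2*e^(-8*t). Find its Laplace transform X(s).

L{e^(-8t)} = 1/(s + 8).
Then apply L{t^2·g(t)} = (-1)^2 d^2/ds^2[G(s)] with G(s) = 1/(s + 8):
differentiating 2 times and applying the sign gives 2/(s + 8)^3.

X(s) = 2/(s + 8)^3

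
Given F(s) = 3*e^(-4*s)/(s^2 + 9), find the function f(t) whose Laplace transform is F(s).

The factor e^(-4s) signals a time shift by c = 4 (second shifting theorem).
L{sin(3t)} = 3/(s^2 + 9), so L^-1{3/(s^2 + 9)} = sin(3*t).
Hence the inverse is u(t - 4) times that function evaluated at t - 4.

f(t) = Heaviside(t - 4)*(sin(3*t - 12))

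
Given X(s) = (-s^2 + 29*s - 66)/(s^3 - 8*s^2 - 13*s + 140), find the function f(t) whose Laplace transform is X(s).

Factor the denominator: s^3 - 8*s^2 - 13*s + 140 = (s - 7)*(s - 5)*(s + 4).
Partial fraction decomposition gives [-3/(s - 5)] + [-2/(s + 4)] + [4/(s - 7)].
Invert each term: -3/(s - 5) ↔ -3e^(5t); -2/(s + 4) ↔ -2e^(-4t); 4/(s - 7) ↔ 4e^(7t).

f(t) = 4*exp(7*t) - 3*exp(5*t) - 2*exp(-4*t)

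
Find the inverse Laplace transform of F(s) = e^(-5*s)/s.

The factor e^(-5s) signals a time shift by c = 5 (second shifting theorem).
L{1} = 1/s, so L^-1{1/s} = 1.
Hence the inverse is u(t - 5) times that function evaluated at t - 5.

Heaviside(t - 5)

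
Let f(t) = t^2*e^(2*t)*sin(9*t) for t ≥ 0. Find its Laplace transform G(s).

G(s) = 54*(s^2 - 4*s - 23)/(s^2 - 4*s + 85)^3

L{sin(9t)} = 9/(s^2 + 81).
Multiplying by e^(2t) shifts s → s - 2, so L{e^(2*t)*sin(9*t)} = 9/((s - 2)^2 + 81).
Then apply L{t^2·g(t)} = (-1)^2 d^2/ds^2[H(s)] with H(s) = 9/((s - 2)^2 + 81):
differentiating 2 times and applying the sign gives 54*(s^2 - 4*s - 23)/(s^2 - 4*s + 85)^3.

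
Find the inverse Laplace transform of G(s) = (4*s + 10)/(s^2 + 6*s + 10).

Complete the square in the denominator: s^2 + 6*s + 10 = (s + 3)^2 + 1^2.
Split the numerator to match: 4*s + 10 = 4·(s + 3) - 2·1.
Invert each term: 4·(s + 3)/((s + 3)^2 + 1) ↔ 4e^(-3t)cos(t); -2·1/((s + 3)^2 + 1) ↔ -2e^(-3t)sin(t).

-2*exp(-3*t)*sin(t) + 4*exp(-3*t)*cos(t)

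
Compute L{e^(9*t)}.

1/(s - 9)

L{e^(9t)} = 1/(s - 9).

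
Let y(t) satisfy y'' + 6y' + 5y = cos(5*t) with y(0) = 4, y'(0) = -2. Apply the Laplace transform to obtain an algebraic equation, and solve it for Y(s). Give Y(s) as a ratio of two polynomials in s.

Take the Laplace transform of both sides.
The derivative rules (L{y''} = s^2 Y - s·y(0) - y'(0) and L{y'} = sY - y(0), with y(0) = 4, y'(0) = -2) turn the left side into (s^2 + 6*s + 5)Y - (4*s + 22).
The right side is L{cos(5*t)} = s/(s^2 + 25).
So (s^2 + 6*s + 5)Y = s/(s^2 + 25) + (4*s + 22).
Divide through and combine into a single rational function.

Y(s) = (4*s^3 + 22*s^2 + 101*s + 550)/(s^4 + 6*s^3 + 30*s^2 + 150*s + 125)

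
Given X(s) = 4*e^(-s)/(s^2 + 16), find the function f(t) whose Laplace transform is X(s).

The factor e^(-s) signals a time shift by c = 1 (second shifting theorem).
L{sin(4t)} = 4/(s^2 + 16), so L^-1{4/(s^2 + 16)} = sin(4*t).
Hence the inverse is u(t - 1) times that function evaluated at t - 1.

f(t) = Heaviside(t - 1)*(sin(4*t - 4))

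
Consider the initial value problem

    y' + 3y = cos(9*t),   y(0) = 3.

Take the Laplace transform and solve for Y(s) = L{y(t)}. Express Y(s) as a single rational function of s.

Laplace-transform each side.
The derivative rules (L{y'} = sY - y(0) = sY - 3) turn the left side into (s + 3)Y - (3).
The right side is L{cos(9*t)} = s/(s^2 + 81).
So (s + 3)Y = s/(s^2 + 81) + (3).
Divide through and combine into a single rational function.

Y(s) = (3*s^2 + s + 243)/(s^3 + 3*s^2 + 81*s + 243)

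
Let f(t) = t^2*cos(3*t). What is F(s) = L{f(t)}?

F(s) = 2*s*(s^2 - 27)/(s^2 + 9)^3

L{cos(3t)} = s/(s^2 + 9).
Then apply L{t^2·g(t)} = (-1)^2 d^2/ds^2[G(s)] with G(s) = s/(s^2 + 9):
differentiating 2 times and applying the sign gives 2*s*(s^2 - 27)/(s^2 + 9)^3.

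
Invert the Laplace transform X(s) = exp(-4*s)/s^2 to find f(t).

The factor e^(-4s) signals a time shift by c = 4 (second shifting theorem).
L{t} = 1!/s^2 = 1/s^2, so L^-1{s^(-2)} = t.
Hence the inverse is u(t - 4) times that function evaluated at t - 4.

f(t) = Heaviside(t - 4)*(t - 4)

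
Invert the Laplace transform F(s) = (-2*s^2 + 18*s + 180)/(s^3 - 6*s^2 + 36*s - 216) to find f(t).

f(t) = 3*exp(6*t) - 2*sin(6*t) - 5*cos(6*t)

Factor the denominator: s^3 - 6*s^2 + 36*s - 216 = (s - 6)*(s^2 + 36).
Partial fraction decomposition gives [3/(s - 6)] + [-5*s/(s^2 + 36)] + [-12/(s^2 + 36)].
Invert each term: 3/(s - 6) ↔ 3e^(6t); -5·s/(s^2 + 36) ↔ -5cos(6t); -2·6/(s^2 + 36) ↔ -2sin(6t).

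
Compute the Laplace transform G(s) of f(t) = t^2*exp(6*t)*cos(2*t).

G(s) = 2*(s - 6)*(s^2 - 12*s + 24)/(s^2 - 12*s + 40)^3

L{cos(2t)} = s/(s^2 + 4).
Multiplying by e^(6t) shifts s → s - 6, so L{exp(6*t)*cos(2*t)} = (s - 6)/((s - 6)^2 + 4).
Then apply L{t^2·g(t)} = (-1)^2 d^2/ds^2[H(s)] with H(s) = (s - 6)/((s - 6)^2 + 4):
differentiating 2 times and applying the sign gives 2*(s - 6)*(s^2 - 12*s + 24)/(s^2 - 12*s + 40)^3.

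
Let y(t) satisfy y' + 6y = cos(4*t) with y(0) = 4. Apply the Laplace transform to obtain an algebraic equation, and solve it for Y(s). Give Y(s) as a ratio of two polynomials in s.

Y(s) = (4*s^2 + s + 64)/(s^3 + 6*s^2 + 16*s + 96)

Apply the Laplace transform to the equation.
Using L{y'} = sY - y(0) = sY - 4, the left side becomes (s + 6)Y - (4).
The right side is L{cos(4*t)} = s/(s^2 + 16).
So (s + 6)Y = s/(s^2 + 16) + (4).
Isolate Y and clear denominators.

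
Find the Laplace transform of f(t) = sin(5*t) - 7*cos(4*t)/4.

-7*s/(4*(s^2 + 16)) + 5/(s^2 + 25)

Apply the Laplace transform termwise.
L{sin(5t)} = 5/(s^2 + 25); (-7/4)·[L{cos(4t)} = s/(s^2 + 16)].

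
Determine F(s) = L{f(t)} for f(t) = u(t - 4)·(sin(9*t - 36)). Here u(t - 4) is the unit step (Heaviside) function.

By the second shifting theorem, L{u(t - c)·g(t - c)} = e^(-cs)·G(s) with c = 4 and G(s) = L{g(t)}.
L{sin(9t)} = 9/(s^2 + 81).

F(s) = 9*exp(-4*s)/(s^2 + 81)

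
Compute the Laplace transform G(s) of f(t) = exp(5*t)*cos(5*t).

G(s) = (s - 5)/((s - 5)^2 + 25)

L{cos(5t)} = s/(s^2 + 25).
By the first shifting theorem, multiplying by e^(5t) replaces s with s - 5.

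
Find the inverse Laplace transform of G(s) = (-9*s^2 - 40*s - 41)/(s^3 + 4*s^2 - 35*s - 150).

6*t*exp(-5*t) - 5*exp(6*t) - 4*exp(-5*t)

Factor the denominator: s^3 + 4*s^2 - 35*s - 150 = (s - 6)*(s + 5)^2.
Partial fraction decomposition gives [-4/(s + 5)] + [6/(s + 5)^2] + [-5/(s - 6)].
Invert each term: -4/(s + 5) ↔ -4e^(-5t); 6/(s + 5)^2 ↔ 6t·e^(-5t); -5/(s - 6) ↔ -5e^(6t).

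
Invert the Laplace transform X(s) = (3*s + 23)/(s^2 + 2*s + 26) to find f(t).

f(t) = 4*exp(-t)*sin(5*t) + 3*exp(-t)*cos(5*t)

Complete the square in the denominator: s^2 + 2*s + 26 = (s + 1)^2 + 5^2.
Split the numerator to match: 3*s + 23 = 3·(s + 1) + 4·5.
Invert each term: 3·(s + 1)/((s + 1)^2 + 25) ↔ 3e^(-t)cos(5t); 4·5/((s + 1)^2 + 25) ↔ 4e^(-t)sin(5t).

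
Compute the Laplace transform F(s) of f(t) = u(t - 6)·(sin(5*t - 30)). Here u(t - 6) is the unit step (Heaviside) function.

F(s) = 5*exp(-6*s)/(s^2 + 25)

By the second shifting theorem, L{u(t - c)·g(t - c)} = e^(-cs)·G(s) with c = 6 and G(s) = L{g(t)}.
L{sin(5t)} = 5/(s^2 + 25).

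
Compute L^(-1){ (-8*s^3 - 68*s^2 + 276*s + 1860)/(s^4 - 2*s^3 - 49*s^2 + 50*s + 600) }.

Factor the denominator: s^4 - 2*s^3 - 49*s^2 + 50*s + 600 = (s - 6)*(s - 5)*(s + 4)*(s + 5).
Partial fraction decomposition gives [2/(s + 5)] + [-6/(s - 6)] + [-6/(s - 5)] + [2/(s + 4)].
Invert each term: 2/(s + 5) ↔ 2e^(-5t); -6/(s - 6) ↔ -6e^(6t); -6/(s - 5) ↔ -6e^(5t); 2/(s + 4) ↔ 2e^(-4t).

-6*exp(6*t) - 6*exp(5*t) + 2*exp(-4*t) + 2*exp(-5*t)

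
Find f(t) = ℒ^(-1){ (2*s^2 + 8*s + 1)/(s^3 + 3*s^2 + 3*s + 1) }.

Factor the denominator: s^3 + 3*s^2 + 3*s + 1 = (s + 1)^3.
Partial fraction decomposition gives [2/(s + 1)] + [4/(s + 1)^2] + [-5/(s + 1)^3].
Invert each term: 2/(s + 1) ↔ 2e^(-t); 4/(s + 1)^2 ↔ 4t·e^(-t); -5/(s + 1)^3 ↔ (-5/2)t^2·e^(-t).

f(t) = -5*t^2*exp(-t)/2 + 4*t*exp(-t) + 2*exp(-t)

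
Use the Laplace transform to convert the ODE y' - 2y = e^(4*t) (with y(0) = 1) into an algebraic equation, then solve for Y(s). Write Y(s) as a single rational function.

Take the Laplace transform of both sides.
Using L{y'} = sY - y(0) = sY - 1, the left side becomes (s - 2)Y - (1).
The right side is L{e^(4*t)} = 1/(s - 4).
So (s - 2)Y = 1/(s - 4) + (1).
Divide through and combine into a single rational function.

Y(s) = (s - 3)/(s^2 - 6*s + 8)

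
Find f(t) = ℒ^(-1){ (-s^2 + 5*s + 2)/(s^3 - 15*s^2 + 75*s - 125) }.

Factor the denominator: s^3 - 15*s^2 + 75*s - 125 = (s - 5)^3.
Partial fraction decomposition gives [-1/(s - 5)] + [-5/(s - 5)^2] + [2/(s - 5)^3].
Invert each term: -1/(s - 5) ↔ -e^(5t); -5/(s - 5)^2 ↔ -5t·e^(5t); 2/(s - 5)^3 ↔ (1)t^2·e^(5t).

f(t) = t^2*exp(5*t) - 5*t*exp(5*t) - exp(5*t)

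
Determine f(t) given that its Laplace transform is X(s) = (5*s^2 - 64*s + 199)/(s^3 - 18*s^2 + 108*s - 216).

Factor the denominator: s^3 - 18*s^2 + 108*s - 216 = (s - 6)^3.
Partial fraction decomposition gives [5/(s - 6)] + [-4/(s - 6)^2] + [-5/(s - 6)^3].
Invert each term: 5/(s - 6) ↔ 5e^(6t); -4/(s - 6)^2 ↔ -4t·e^(6t); -5/(s - 6)^3 ↔ (-5/2)t^2·e^(6t).

f(t) = -5*t^2*exp(6*t)/2 - 4*t*exp(6*t) + 5*exp(6*t)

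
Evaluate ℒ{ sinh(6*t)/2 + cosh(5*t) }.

s/(s^2 - 25) + 3/(s^2 - 36)

Apply the Laplace transform termwise.
(1/2)·[L{sinh(6t)} = 6/(s^2 - 36)]; L{cosh(5t)} = s/(s^2 - 25).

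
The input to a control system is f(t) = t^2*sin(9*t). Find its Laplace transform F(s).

L{sin(9t)} = 9/(s^2 + 81).
Then apply L{t^2·g(t)} = (-1)^2 d^2/ds^2[G(s)] with G(s) = 9/(s^2 + 81):
differentiating 2 times and applying the sign gives 54*(s^2 - 27)/(s^2 + 81)^3.

F(s) = 54*(s^2 - 27)/(s^2 + 81)^3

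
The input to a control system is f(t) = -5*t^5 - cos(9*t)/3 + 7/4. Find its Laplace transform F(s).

F(s) = -s/(3*(s^2 + 81)) + 7/(4*s) - 600/s^6

Apply the Laplace transform termwise.
(-1/3)·[L{cos(9t)} = s/(s^2 + 81)]; (-5)·[L{t^5} = 5!/s^6 = 120/s^6]; L{7/4} = (7/4)/s.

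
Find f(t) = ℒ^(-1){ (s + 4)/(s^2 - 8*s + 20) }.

Complete the square in the denominator: s^2 - 8*s + 20 = (s - 4)^2 + 2^2.
Split the numerator to match: s + 4 = 1·(s - 4) + 4·2.
Invert each term: 1·(s - 4)/((s - 4)^2 + 4) ↔ e^(4t)cos(2t); 4·2/((s - 4)^2 + 4) ↔ 4e^(4t)sin(2t).

f(t) = 4*exp(4*t)*sin(2*t) + exp(4*t)*cos(2*t)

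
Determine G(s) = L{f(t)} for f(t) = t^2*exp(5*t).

G(s) = 2/(s - 5)^3

L{e^(5t)} = 1/(s - 5).
Then apply L{t^2·g(t)} = (-1)^2 d^2/ds^2[H(s)] with H(s) = 1/(s - 5):
differentiating 2 times and applying the sign gives 2/(s - 5)^3.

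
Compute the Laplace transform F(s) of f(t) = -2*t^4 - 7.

F(s) = -7/s - 48/s^5

The transform is linear, so treat each term independently.
L{-7} = -7/s; (-2)·[L{t^4} = 4!/s^5 = 24/s^5].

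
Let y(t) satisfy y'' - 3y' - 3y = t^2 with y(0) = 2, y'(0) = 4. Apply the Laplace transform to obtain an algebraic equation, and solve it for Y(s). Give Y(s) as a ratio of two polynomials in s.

Apply the Laplace transform to the equation.
Using L{y''} = s^2 Y - s·y(0) - y'(0) and L{y'} = sY - y(0), with y(0) = 2, y'(0) = 4, the left side becomes (s^2 - 3*s - 3)Y - (2*s - 2).
The right side is L{t^2} = 2/s^3.
So (s^2 - 3*s - 3)Y = 2/s^3 + (2*s - 2).
Solve for Y(s) and write it as one ratio of polynomials.

Y(s) = (2*s^4 - 2*s^3 + 2)/(s^5 - 3*s^4 - 3*s^3)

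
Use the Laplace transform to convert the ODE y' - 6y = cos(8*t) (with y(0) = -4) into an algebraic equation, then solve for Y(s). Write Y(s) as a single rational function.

Y(s) = (-4*s^2 + s - 256)/(s^3 - 6*s^2 + 64*s - 384)

Laplace-transform each side.
Using L{y'} = sY - y(0) = sY - (-4), the left side becomes (s - 6)Y - (-4).
The right side is L{cos(8*t)} = s/(s^2 + 64).
So (s - 6)Y = s/(s^2 + 64) + (-4).
Solve for Y(s) and write it as one ratio of polynomials.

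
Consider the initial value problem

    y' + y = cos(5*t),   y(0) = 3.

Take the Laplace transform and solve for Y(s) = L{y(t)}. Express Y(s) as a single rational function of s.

Y(s) = (3*s^2 + s + 75)/(s^3 + s^2 + 25*s + 25)

Laplace-transform each side.
Using L{y'} = sY - y(0) = sY - 3, the left side becomes (s + 1)Y - (3).
The right side is L{cos(5*t)} = s/(s^2 + 25).
So (s + 1)Y = s/(s^2 + 25) + (3).
Divide through and combine into a single rational function.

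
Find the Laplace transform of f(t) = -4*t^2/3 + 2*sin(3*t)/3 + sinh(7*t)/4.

By linearity of the Laplace transform, transform each term separately.
(2/3)·[L{sin(3t)} = 3/(s^2 + 9)]; (1/4)·[L{sinh(7t)} = 7/(s^2 - 49)]; (-4/3)·[L{t^2} = 2!/s^3 = 2/s^3].

2/(s^2 + 9) + 7/(4*(s^2 - 49)) - 8/(3*s^3)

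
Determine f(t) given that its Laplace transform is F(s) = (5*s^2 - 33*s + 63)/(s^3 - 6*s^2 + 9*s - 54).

f(t) = exp(6*t) - 3*sin(3*t) + 4*cos(3*t)

Factor the denominator: s^3 - 6*s^2 + 9*s - 54 = (s - 6)*(s^2 + 9).
Partial fraction decomposition gives [1/(s - 6)] + [4*s/(s^2 + 9)] + [-9/(s^2 + 9)].
Invert each term: 1/(s - 6) ↔ e^(6t); 4·s/(s^2 + 9) ↔ 4cos(3t); -3·3/(s^2 + 9) ↔ -3sin(3t).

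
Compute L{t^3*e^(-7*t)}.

6/(s + 7)^4

L{t^3} = 3!/s^4 = 6/s^4.
By the first shifting theorem, multiplying by e^(-7t) replaces s with s + 7.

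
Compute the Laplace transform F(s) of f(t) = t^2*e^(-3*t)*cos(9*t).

F(s) = 2*(s + 3)*(s^2 + 6*s - 234)/(s^2 + 6*s + 90)^3

L{cos(9t)} = s/(s^2 + 81).
Multiplying by e^(-3t) shifts s → s + 3, so L{e^(-3*t)*cos(9*t)} = (s + 3)/((s + 3)^2 + 81).
Then apply L{t^2·g(t)} = (-1)^2 d^2/ds^2[G(s)] with G(s) = (s + 3)/((s + 3)^2 + 81):
differentiating 2 times and applying the sign gives 2*(s + 3)*(s^2 + 6*s - 234)/(s^2 + 6*s + 90)^3.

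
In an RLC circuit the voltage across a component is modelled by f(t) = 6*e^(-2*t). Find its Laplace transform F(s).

L{6} = 6/s.
By the first shifting theorem, multiplying by e^(-2t) replaces s with s + 2.

F(s) = 6/(s + 2)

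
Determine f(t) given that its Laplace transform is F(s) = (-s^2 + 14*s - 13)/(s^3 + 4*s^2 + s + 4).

f(t) = -2*sin(t) + 4*cos(t) - 5*exp(-4*t)

Factor the denominator: s^3 + 4*s^2 + s + 4 = (s + 4)*(s^2 + 1).
Partial fraction decomposition gives [-5/(s + 4)] + [4*s/(s^2 + 1)] + [-2/(s^2 + 1)].
Invert each term: -5/(s + 4) ↔ -5e^(-4t); 4·s/(s^2 + 1) ↔ 4cos(t); -2·1/(s^2 + 1) ↔ -2sin(t).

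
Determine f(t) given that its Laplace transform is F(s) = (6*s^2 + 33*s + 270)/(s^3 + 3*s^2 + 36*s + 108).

f(t) = 5*sin(6*t) + cos(6*t) + 5*exp(-3*t)

Factor the denominator: s^3 + 3*s^2 + 36*s + 108 = (s + 3)*(s^2 + 36).
Partial fraction decomposition gives [5/(s + 3)] + [s/(s^2 + 36)] + [30/(s^2 + 36)].
Invert each term: 5/(s + 3) ↔ 5e^(-3t); 1·s/(s^2 + 36) ↔ cos(6t); 5·6/(s^2 + 36) ↔ 5sin(6t).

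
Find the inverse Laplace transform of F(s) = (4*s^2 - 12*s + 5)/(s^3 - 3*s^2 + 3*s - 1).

-3*t^2*exp(t)/2 - 4*t*exp(t) + 4*exp(t)

Factor the denominator: s^3 - 3*s^2 + 3*s - 1 = (s - 1)^3.
Partial fraction decomposition gives [4/(s - 1)] + [-4/(s - 1)^2] + [-3/(s - 1)^3].
Invert each term: 4/(s - 1) ↔ 4e^(t); -4/(s - 1)^2 ↔ -4t·e^(t); -3/(s - 1)^3 ↔ (-3/2)t^2·e^(t).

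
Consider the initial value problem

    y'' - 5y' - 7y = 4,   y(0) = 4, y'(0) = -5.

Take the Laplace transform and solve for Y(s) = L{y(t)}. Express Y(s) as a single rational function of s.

Y(s) = (4*s^2 - 25*s + 4)/(s^3 - 5*s^2 - 7*s)

Apply the Laplace transform to the equation.
With L{y''} = s^2 Y - s·y(0) - y'(0) and L{y'} = sY - y(0), with y(0) = 4, y'(0) = -5: the LHS transforms to (s^2 - 5*s - 7)Y - (4*s - 25).
The right side is L{4} = 4/s.
So (s^2 - 5*s - 7)Y = 4/s + (4*s - 25).
Isolate Y and clear denominators.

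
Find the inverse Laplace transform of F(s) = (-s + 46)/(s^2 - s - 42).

Factor the denominator: s^2 - s - 42 = (s - 7)*(s + 6).
Partial fraction decomposition gives [-4/(s + 6)] + [3/(s - 7)].
Invert each term: -4/(s + 6) ↔ -4e^(-6t); 3/(s - 7) ↔ 3e^(7t).

3*exp(7*t) - 4*exp(-6*t)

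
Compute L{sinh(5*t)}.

5/(s^2 - 25)

L{sinh(5t)} = 5/(s^2 - 25).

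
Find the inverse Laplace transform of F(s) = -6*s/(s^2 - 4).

Since L{cosh(2t)} = s/(s^2 - 4), the inverse is cosh(2*t), scaled by -6.

-6*cosh(2*t)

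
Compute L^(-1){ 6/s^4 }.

Since L{t^3} = 3!/s^4 = 6/s^4, the inverse is t^3.

t^3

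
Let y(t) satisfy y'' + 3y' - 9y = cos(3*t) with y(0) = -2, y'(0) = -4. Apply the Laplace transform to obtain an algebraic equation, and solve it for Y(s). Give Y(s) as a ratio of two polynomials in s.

Transform both sides with L{·}.
Using L{y''} = s^2 Y - s·y(0) - y'(0) and L{y'} = sY - y(0), with y(0) = -2, y'(0) = -4, the left side becomes (s^2 + 3*s - 9)Y - (-2*s - 10).
The right side is L{cos(3*t)} = s/(s^2 + 9).
So (s^2 + 3*s - 9)Y = s/(s^2 + 9) + (-2*s - 10).
Divide through and combine into a single rational function.

Y(s) = (-2*s^3 - 10*s^2 - 17*s - 90)/(s^4 + 3*s^3 + 27*s - 81)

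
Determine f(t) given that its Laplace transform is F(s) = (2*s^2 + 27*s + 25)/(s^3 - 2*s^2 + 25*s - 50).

f(t) = 3*exp(2*t) + 5*sin(5*t) - cos(5*t)

Factor the denominator: s^3 - 2*s^2 + 25*s - 50 = (s - 2)*(s^2 + 25).
Partial fraction decomposition gives [3/(s - 2)] + [-s/(s^2 + 25)] + [25/(s^2 + 25)].
Invert each term: 3/(s - 2) ↔ 3e^(2t); -1·s/(s^2 + 25) ↔ -cos(5t); 5·5/(s^2 + 25) ↔ 5sin(5t).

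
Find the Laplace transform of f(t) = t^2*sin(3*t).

18*(s^2 - 3)/(s^2 + 9)^3

L{sin(3t)} = 3/(s^2 + 9).
Then apply L{t^2·g(t)} = (-1)^2 d^2/ds^2[G(s)] with G(s) = 3/(s^2 + 9):
differentiating 2 times and applying the sign gives 18*(s^2 - 3)/(s^2 + 9)^3.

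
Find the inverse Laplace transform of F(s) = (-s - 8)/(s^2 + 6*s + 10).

-5*exp(-3*t)*sin(t) - exp(-3*t)*cos(t)

Complete the square in the denominator: s^2 + 6*s + 10 = (s + 3)^2 + 1^2.
Split the numerator to match: -s - 8 = -1·(s + 3) - 5·1.
Invert each term: -1·(s + 3)/((s + 3)^2 + 1) ↔ -e^(-3t)cos(t); -5·1/((s + 3)^2 + 1) ↔ -5e^(-3t)sin(t).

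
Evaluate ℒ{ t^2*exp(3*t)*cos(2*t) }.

L{cos(2t)} = s/(s^2 + 4).
Multiplying by e^(3t) shifts s → s - 3, so L{exp(3*t)*cos(2*t)} = (s - 3)/((s - 3)^2 + 4).
Then apply L{t^2·g(t)} = (-1)^2 d^2/ds^2[G(s)] with G(s) = (s - 3)/((s - 3)^2 + 4):
differentiating 2 times and applying the sign gives 2*(s - 3)*(s^2 - 6*s - 3)/(s^2 - 6*s + 13)^3.

2*(s - 3)*(s^2 - 6*s - 3)/(s^2 - 6*s + 13)^3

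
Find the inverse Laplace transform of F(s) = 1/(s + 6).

exp(-6*t)

Since L{e^(-6t)} = 1/(s + 6), the inverse is exp(-6*t).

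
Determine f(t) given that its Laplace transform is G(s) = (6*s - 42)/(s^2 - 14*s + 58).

Rewrite the denominator: s^2 - 14*s + 58 = (s - 7)^2 + 9.
The form in (s - 7) signals a first-shifting-theorem factor e^(7t).
Since L{cos(3t)} = s/(s^2 + 9), the inverse is e^(7*t)*cos(3*t), scaled by 6.

f(t) = 6*exp(7*t)*cos(3*t)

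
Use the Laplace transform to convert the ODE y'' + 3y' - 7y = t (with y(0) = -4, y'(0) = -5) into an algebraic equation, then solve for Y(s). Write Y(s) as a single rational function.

Y(s) = (-4*s^3 - 17*s^2 + 1)/(s^4 + 3*s^3 - 7*s^2)

Apply the Laplace transform to the equation.
The derivative rules (L{y''} = s^2 Y - s·y(0) - y'(0) and L{y'} = sY - y(0), with y(0) = -4, y'(0) = -5) turn the left side into (s^2 + 3*s - 7)Y - (-4*s - 17).
The right side is L{t} = s^(-2).
So (s^2 + 3*s - 7)Y = s^(-2) + (-4*s - 17).
Divide through and combine into a single rational function.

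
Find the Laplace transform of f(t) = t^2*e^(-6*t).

2/(s + 6)^3

L{e^(-6t)} = 1/(s + 6).
Then apply L{t^2·g(t)} = (-1)^2 d^2/ds^2[G(s)] with G(s) = 1/(s + 6):
differentiating 2 times and applying the sign gives 2/(s + 6)^3.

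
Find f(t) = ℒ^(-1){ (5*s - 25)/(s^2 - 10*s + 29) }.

f(t) = 5*exp(5*t)*cos(2*t)

Rewrite the denominator: s^2 - 10*s + 29 = (s - 5)^2 + 4.
The form in (s - 5) signals a first-shifting-theorem factor e^(5t).
Since L{cos(2t)} = s/(s^2 + 4), the inverse is e^(5*t)*cos(2*t), scaled by 5.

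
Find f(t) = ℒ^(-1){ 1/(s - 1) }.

f(t) = exp(t)

Since L{e^(t)} = 1/(s - 1), the inverse is e^(t).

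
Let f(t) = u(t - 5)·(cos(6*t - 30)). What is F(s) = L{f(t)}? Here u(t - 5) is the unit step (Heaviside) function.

F(s) = s*exp(-5*s)/(s^2 + 36)

By the second shifting theorem, L{u(t - c)·g(t - c)} = e^(-cs)·G(s) with c = 5 and G(s) = L{g(t)}.
L{cos(6t)} = s/(s^2 + 36).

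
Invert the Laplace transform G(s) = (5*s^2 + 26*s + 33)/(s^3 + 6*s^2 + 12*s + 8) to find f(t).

Factor the denominator: s^3 + 6*s^2 + 12*s + 8 = (s + 2)^3.
Partial fraction decomposition gives [5/(s + 2)] + [6/(s + 2)^2] + [(s + 2)^(-3)].
Invert each term: 5/(s + 2) ↔ 5e^(-2t); 6/(s + 2)^2 ↔ 6t·e^(-2t); 1/(s + 2)^3 ↔ (1/2)t^2·e^(-2t).

f(t) = t^2*exp(-2*t)/2 + 6*t*exp(-2*t) + 5*exp(-2*t)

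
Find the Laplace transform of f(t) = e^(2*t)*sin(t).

L{sin(t)} = 1/(s^2 + 1).
By the first shifting theorem, multiplying by e^(2t) replaces s with s - 2.

1/((s - 2)^2 + 1)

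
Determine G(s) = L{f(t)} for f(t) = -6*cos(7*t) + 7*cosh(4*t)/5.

G(s) = -6*s/(s^2 + 49) + 7*s/(5*(s^2 - 16))

Apply the Laplace transform termwise.
(-6)·[L{cos(7t)} = s/(s^2 + 49)]; (7/5)·[L{cosh(4t)} = s/(s^2 - 16)].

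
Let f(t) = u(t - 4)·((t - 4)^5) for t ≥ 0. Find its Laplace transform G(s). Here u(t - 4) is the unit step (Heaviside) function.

By the second shifting theorem, L{u(t - c)·g(t - c)} = e^(-cs)·H(s) with c = 4 and H(s) = L{g(t)}.
L{t^5} = 5!/s^6 = 120/s^6.

G(s) = 120*exp(-4*s)/s^6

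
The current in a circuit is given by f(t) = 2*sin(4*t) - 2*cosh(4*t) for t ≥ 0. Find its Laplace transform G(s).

By linearity of the Laplace transform, transform each term separately.
(2)·[L{sin(4t)} = 4/(s^2 + 16)]; (-2)·[L{cosh(4t)} = s/(s^2 - 16)].

G(s) = -2*s/(s^2 - 16) + 8/(s^2 + 16)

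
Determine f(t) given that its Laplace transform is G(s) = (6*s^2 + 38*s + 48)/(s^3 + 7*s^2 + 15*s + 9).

Factor the denominator: s^3 + 7*s^2 + 15*s + 9 = (s + 1)*(s + 3)^2.
Partial fraction decomposition gives [2/(s + 3)] + [6/(s + 3)^2] + [4/(s + 1)].
Invert each term: 2/(s + 3) ↔ 2e^(-3t); 6/(s + 3)^2 ↔ 6t·e^(-3t); 4/(s + 1) ↔ 4e^(-t).

f(t) = 6*t*exp(-3*t) + 4*exp(-t) + 2*exp(-3*t)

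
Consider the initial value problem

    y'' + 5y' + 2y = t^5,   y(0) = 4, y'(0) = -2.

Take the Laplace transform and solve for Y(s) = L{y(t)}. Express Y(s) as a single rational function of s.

Y(s) = (4*s^7 + 18*s^6 + 120)/(s^8 + 5*s^7 + 2*s^6)

Take the Laplace transform of both sides.
The derivative rules (L{y''} = s^2 Y - s·y(0) - y'(0) and L{y'} = sY - y(0), with y(0) = 4, y'(0) = -2) turn the left side into (s^2 + 5*s + 2)Y - (4*s + 18).
The right side is L{t^5} = 120/s^6.
So (s^2 + 5*s + 2)Y = 120/s^6 + (4*s + 18).
Solve for Y(s) and write it as one ratio of polynomials.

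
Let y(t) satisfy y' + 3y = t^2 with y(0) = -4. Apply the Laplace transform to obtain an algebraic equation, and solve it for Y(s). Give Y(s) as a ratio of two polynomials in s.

Laplace-transform each side.
With L{y'} = sY - y(0) = sY - (-4): the LHS transforms to (s + 3)Y - (-4).
The right side is L{t^2} = 2/s^3.
So (s + 3)Y = 2/s^3 + (-4).
Divide through and combine into a single rational function.

Y(s) = (-4*s^3 + 2)/(s^4 + 3*s^3)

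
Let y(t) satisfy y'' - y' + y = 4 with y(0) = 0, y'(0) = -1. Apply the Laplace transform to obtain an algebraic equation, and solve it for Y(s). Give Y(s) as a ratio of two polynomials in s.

Y(s) = (-s + 4)/(s^3 - s^2 + s)

Take the Laplace transform of both sides.
Using L{y''} = s^2 Y - s·y(0) - y'(0) and L{y'} = sY - y(0), with y(0) = 0, y'(0) = -1, the left side becomes (s^2 - s + 1)Y - (-1).
The right side is L{4} = 4/s.
So (s^2 - s + 1)Y = 4/s + (-1).
Solve for Y(s) and write it as one ratio of polynomials.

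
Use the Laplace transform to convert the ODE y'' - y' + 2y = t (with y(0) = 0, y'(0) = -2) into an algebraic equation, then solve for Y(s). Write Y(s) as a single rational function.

Y(s) = (-2*s^2 + 1)/(s^4 - s^3 + 2*s^2)

Apply the Laplace transform to the equation.
The derivative rules (L{y''} = s^2 Y - s·y(0) - y'(0) and L{y'} = sY - y(0), with y(0) = 0, y'(0) = -2) turn the left side into (s^2 - s + 2)Y - (-2).
The right side is L{t} = s^(-2).
So (s^2 - s + 2)Y = s^(-2) + (-2).
Isolate Y and clear denominators.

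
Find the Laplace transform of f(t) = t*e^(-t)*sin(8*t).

16*(s + 1)/(s^2 + 2*s + 65)^2

L{sin(8t)} = 8/(s^2 + 64).
Multiplying by e^(-t) shifts s → s + 1, so L{e^(-t)*sin(8*t)} = 8/((s + 1)^2 + 64).
Then apply L{t·g(t)} = -d/ds[H(s)] with H(s) = 8/((s + 1)^2 + 64):
differentiating 1 time and applying the sign gives 16*(s + 1)/(s^2 + 2*s + 65)^2.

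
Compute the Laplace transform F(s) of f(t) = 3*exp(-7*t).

F(s) = 3/(s + 7)

L{3} = 3/s.
By the first shifting theorem, multiplying by e^(-7t) replaces s with s + 7.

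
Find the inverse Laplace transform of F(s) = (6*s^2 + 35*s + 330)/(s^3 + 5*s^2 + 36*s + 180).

5*sin(6*t) + cos(6*t) + 5*exp(-5*t)

Factor the denominator: s^3 + 5*s^2 + 36*s + 180 = (s + 5)*(s^2 + 36).
Partial fraction decomposition gives [5/(s + 5)] + [s/(s^2 + 36)] + [30/(s^2 + 36)].
Invert each term: 5/(s + 5) ↔ 5e^(-5t); 1·s/(s^2 + 36) ↔ cos(6t); 5·6/(s^2 + 36) ↔ 5sin(6t).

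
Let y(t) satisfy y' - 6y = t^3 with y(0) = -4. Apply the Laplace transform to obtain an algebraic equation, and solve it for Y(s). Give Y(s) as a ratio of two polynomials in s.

Y(s) = (-4*s^4 + 6)/(s^5 - 6*s^4)

Apply the Laplace transform to the equation.
Using L{y'} = sY - y(0) = sY - (-4), the left side becomes (s - 6)Y - (-4).
The right side is L{t^3} = 6/s^4.
So (s - 6)Y = 6/s^4 + (-4).
Isolate Y and clear denominators.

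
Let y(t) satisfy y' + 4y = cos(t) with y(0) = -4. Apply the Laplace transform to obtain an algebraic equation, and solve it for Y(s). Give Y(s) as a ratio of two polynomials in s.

Apply the Laplace transform to the equation.
The derivative rules (L{y'} = sY - y(0) = sY - (-4)) turn the left side into (s + 4)Y - (-4).
The right side is L{cos(t)} = s/(s^2 + 1).
So (s + 4)Y = s/(s^2 + 1) + (-4).
Solve for Y(s) and write it as one ratio of polynomials.

Y(s) = (-4*s^2 + s - 4)/(s^3 + 4*s^2 + s + 4)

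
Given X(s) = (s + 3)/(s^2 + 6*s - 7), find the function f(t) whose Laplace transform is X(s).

Rewrite the denominator: s^2 + 6*s - 7 = (s + 3)^2 - 16.
The form in (s + 3) signals a first-shifting-theorem factor e^(-3t).
Since L{cosh(4t)} = s/(s^2 - 16), the inverse is e^(-3*t)*cosh(4*t).

f(t) = exp(-3*t)*cosh(4*t)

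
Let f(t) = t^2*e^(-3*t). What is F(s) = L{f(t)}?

F(s) = 2/(s + 3)^3

L{e^(-3t)} = 1/(s + 3).
Then apply L{t^2·g(t)} = (-1)^2 d^2/ds^2[G(s)] with G(s) = 1/(s + 3):
differentiating 2 times and applying the sign gives 2/(s + 3)^3.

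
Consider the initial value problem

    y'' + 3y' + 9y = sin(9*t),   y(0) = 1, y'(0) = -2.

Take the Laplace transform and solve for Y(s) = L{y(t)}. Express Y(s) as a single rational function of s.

Y(s) = (s^3 + s^2 + 81*s + 90)/(s^4 + 3*s^3 + 90*s^2 + 243*s + 729)

Take the Laplace transform of both sides.
The derivative rules (L{y''} = s^2 Y - s·y(0) - y'(0) and L{y'} = sY - y(0), with y(0) = 1, y'(0) = -2) turn the left side into (s^2 + 3*s + 9)Y - (s + 1).
The right side is L{sin(9*t)} = 9/(s^2 + 81).
So (s^2 + 3*s + 9)Y = 9/(s^2 + 81) + (s + 1).
Isolate Y and clear denominators.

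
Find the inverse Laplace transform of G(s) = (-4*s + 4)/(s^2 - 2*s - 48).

-4*exp(t)*cosh(7*t)

Rewrite the denominator: s^2 - 2*s - 48 = (s - 1)^2 - 49.
The form in (s - 1) signals a first-shifting-theorem factor e^(t).
Since L{cosh(7t)} = s/(s^2 - 49), the inverse is exp(t)*cosh(7*t), scaled by -4.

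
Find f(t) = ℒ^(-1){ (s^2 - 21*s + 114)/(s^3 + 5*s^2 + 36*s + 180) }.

f(t) = -sin(6*t) - 3*cos(6*t) + 4*exp(-5*t)

Factor the denominator: s^3 + 5*s^2 + 36*s + 180 = (s + 5)*(s^2 + 36).
Partial fraction decomposition gives [4/(s + 5)] + [-3*s/(s^2 + 36)] + [-6/(s^2 + 36)].
Invert each term: 4/(s + 5) ↔ 4e^(-5t); -3·s/(s^2 + 36) ↔ -3cos(6t); -1·6/(s^2 + 36) ↔ -sin(6t).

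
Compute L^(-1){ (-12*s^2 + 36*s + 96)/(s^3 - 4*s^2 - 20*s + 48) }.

Factor the denominator: s^3 - 4*s^2 - 20*s + 48 = (s - 6)*(s - 2)*(s + 4).
Partial fraction decomposition gives [-4/(s + 4)] + [-3/(s - 6)] + [-5/(s - 2)].
Invert each term: -4/(s + 4) ↔ -4e^(-4t); -3/(s - 6) ↔ -3e^(6t); -5/(s - 2) ↔ -5e^(2t).

-3*exp(6*t) - 5*exp(2*t) - 4*exp(-4*t)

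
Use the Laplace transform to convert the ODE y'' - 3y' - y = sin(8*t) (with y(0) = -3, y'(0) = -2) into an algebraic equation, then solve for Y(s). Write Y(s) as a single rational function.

Apply the Laplace transform to the equation.
With L{y''} = s^2 Y - s·y(0) - y'(0) and L{y'} = sY - y(0), with y(0) = -3, y'(0) = -2: the LHS transforms to (s^2 - 3*s - 1)Y - (-3*s + 7).
The right side is L{sin(8*t)} = 8/(s^2 + 64).
So (s^2 - 3*s - 1)Y = 8/(s^2 + 64) + (-3*s + 7).
Isolate Y and clear denominators.

Y(s) = (-3*s^3 + 7*s^2 - 192*s + 456)/(s^4 - 3*s^3 + 63*s^2 - 192*s - 64)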